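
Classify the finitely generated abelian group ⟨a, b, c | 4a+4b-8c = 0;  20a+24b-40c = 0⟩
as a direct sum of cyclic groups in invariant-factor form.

Answer: M ≅ ℤ^1 ⊕ ℤ/4 ⊕ ℤ/4

Derivation:
rank_ℚ(R)=2; free=3−2=1
SNF(R) diag = [4, 4] → torsion [4, 4]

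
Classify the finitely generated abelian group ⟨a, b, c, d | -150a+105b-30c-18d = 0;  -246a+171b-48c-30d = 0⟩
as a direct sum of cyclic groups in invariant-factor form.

rank_ℚ(R)=2; free=4−2=2
SNF(R) diag = [3, 6] → torsion [3, 6]

Answer: M ≅ ℤ^2 ⊕ ℤ/3 ⊕ ℤ/6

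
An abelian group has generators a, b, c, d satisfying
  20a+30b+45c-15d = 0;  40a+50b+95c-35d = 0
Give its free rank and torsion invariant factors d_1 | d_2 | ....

Answer: M ≅ ℤ^2 ⊕ ℤ/5 ⊕ ℤ/10

Derivation:
rank_ℚ(R)=2; free=4−2=2
SNF(R) diag = [5, 10] → torsion [5, 10]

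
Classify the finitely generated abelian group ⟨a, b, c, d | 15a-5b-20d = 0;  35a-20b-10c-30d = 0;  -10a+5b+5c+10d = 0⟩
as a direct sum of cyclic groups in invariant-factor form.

Answer: M ≅ ℤ^1 ⊕ ℤ/5 ⊕ ℤ/5 ⊕ ℤ/15

Derivation:
rank_ℚ(R)=3; free=4−3=1
SNF(R) diag = [5, 5, 15] → torsion [5, 5, 15]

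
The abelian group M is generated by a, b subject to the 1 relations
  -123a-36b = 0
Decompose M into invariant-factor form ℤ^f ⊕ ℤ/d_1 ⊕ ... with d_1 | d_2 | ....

rank_ℚ(R)=1; free=2−1=1
SNF(R) diag = [3] → torsion [3]

Answer: M ≅ ℤ^1 ⊕ ℤ/3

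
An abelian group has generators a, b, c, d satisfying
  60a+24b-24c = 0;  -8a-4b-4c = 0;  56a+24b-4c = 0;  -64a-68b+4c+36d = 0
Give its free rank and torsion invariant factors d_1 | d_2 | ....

Answer: M ≅ ℤ/4 ⊕ ℤ/4 ⊕ ℤ/12 ⊕ ℤ/36

Derivation:
rank_ℚ(R)=4; free=4−4=0
SNF(R) diag = [4, 4, 12, 36] → torsion [4, 4, 12, 36]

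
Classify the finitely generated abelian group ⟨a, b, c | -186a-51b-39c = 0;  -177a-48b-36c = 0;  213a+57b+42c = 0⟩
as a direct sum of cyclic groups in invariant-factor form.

rank_ℚ(R)=3; free=3−3=0
SNF(R) diag = [3, 3, 3] → torsion [3, 3, 3]

Answer: M ≅ ℤ/3 ⊕ ℤ/3 ⊕ ℤ/3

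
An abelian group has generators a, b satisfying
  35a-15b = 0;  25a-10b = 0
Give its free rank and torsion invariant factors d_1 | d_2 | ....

Answer: M ≅ ℤ/5 ⊕ ℤ/5

Derivation:
rank_ℚ(R)=2; free=2−2=0
SNF(R) diag = [5, 5] → torsion [5, 5]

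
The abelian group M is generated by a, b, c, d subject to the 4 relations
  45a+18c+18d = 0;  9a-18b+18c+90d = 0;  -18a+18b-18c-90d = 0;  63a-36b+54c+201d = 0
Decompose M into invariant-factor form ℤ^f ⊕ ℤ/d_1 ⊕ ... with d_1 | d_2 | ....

Answer: M ≅ ℤ/3 ⊕ ℤ/9 ⊕ ℤ/18 ⊕ ℤ/18

Derivation:
rank_ℚ(R)=4; free=4−4=0
SNF(R) diag = [3, 9, 18, 18] → torsion [3, 9, 18, 18]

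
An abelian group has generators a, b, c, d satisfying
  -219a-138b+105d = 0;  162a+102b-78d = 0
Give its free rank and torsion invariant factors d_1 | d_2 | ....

Answer: M ≅ ℤ^2 ⊕ ℤ/3 ⊕ ℤ/6

Derivation:
rank_ℚ(R)=2; free=4−2=2
SNF(R) diag = [3, 6] → torsion [3, 6]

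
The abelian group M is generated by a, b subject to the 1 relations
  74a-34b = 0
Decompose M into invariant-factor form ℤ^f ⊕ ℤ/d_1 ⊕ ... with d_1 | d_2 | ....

Answer: M ≅ ℤ^1 ⊕ ℤ/2

Derivation:
rank_ℚ(R)=1; free=2−1=1
SNF(R) diag = [2] → torsion [2]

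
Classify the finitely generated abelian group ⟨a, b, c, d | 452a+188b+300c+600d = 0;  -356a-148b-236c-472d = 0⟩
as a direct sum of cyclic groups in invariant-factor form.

rank_ℚ(R)=2; free=4−2=2
SNF(R) diag = [4, 8] → torsion [4, 8]

Answer: M ≅ ℤ^2 ⊕ ℤ/4 ⊕ ℤ/8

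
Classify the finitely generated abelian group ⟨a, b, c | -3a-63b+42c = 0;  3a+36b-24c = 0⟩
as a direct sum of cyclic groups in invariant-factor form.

Answer: M ≅ ℤ^1 ⊕ ℤ/3 ⊕ ℤ/9

Derivation:
rank_ℚ(R)=2; free=3−2=1
SNF(R) diag = [3, 9] → torsion [3, 9]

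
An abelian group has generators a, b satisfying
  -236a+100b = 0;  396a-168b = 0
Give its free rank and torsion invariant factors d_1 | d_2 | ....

Answer: M ≅ ℤ/4 ⊕ ℤ/12

Derivation:
rank_ℚ(R)=2; free=2−2=0
SNF(R) diag = [4, 12] → torsion [4, 12]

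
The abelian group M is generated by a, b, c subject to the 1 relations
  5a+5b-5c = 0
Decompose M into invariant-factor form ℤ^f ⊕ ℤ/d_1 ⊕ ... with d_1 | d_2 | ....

Answer: M ≅ ℤ^2 ⊕ ℤ/5

Derivation:
rank_ℚ(R)=1; free=3−1=2
SNF(R) diag = [5] → torsion [5]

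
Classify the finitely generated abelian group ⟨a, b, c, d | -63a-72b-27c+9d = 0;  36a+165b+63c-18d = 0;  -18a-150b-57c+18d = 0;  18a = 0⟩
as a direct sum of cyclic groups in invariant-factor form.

Answer: M ≅ ℤ/3 ⊕ ℤ/3 ⊕ ℤ/9 ⊕ ℤ/18

Derivation:
rank_ℚ(R)=4; free=4−4=0
SNF(R) diag = [3, 3, 9, 18] → torsion [3, 3, 9, 18]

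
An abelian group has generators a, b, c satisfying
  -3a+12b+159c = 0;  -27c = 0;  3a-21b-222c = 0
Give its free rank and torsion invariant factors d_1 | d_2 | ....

Answer: M ≅ ℤ/3 ⊕ ℤ/9 ⊕ ℤ/27

Derivation:
rank_ℚ(R)=3; free=3−3=0
SNF(R) diag = [3, 9, 27] → torsion [3, 9, 27]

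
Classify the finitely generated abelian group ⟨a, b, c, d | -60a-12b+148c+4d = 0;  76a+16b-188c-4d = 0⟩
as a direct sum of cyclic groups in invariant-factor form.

rank_ℚ(R)=2; free=4−2=2
SNF(R) diag = [4, 4] → torsion [4, 4]

Answer: M ≅ ℤ^2 ⊕ ℤ/4 ⊕ ℤ/4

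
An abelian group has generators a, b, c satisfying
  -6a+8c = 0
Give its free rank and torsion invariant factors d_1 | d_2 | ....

Answer: M ≅ ℤ^2 ⊕ ℤ/2

Derivation:
rank_ℚ(R)=1; free=3−1=2
SNF(R) diag = [2] → torsion [2]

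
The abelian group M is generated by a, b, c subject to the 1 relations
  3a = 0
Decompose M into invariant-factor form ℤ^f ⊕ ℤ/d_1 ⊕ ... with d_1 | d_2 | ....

rank_ℚ(R)=1; free=3−1=2
SNF(R) diag = [3] → torsion [3]

Answer: M ≅ ℤ^2 ⊕ ℤ/3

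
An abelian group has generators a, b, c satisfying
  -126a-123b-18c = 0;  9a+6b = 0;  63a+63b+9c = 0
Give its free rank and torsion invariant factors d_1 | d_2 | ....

rank_ℚ(R)=3; free=3−3=0
SNF(R) diag = [3, 9, 9] → torsion [3, 9, 9]

Answer: M ≅ ℤ/3 ⊕ ℤ/9 ⊕ ℤ/9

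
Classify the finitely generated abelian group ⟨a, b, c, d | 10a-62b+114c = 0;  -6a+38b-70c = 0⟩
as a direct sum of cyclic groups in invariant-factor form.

Answer: M ≅ ℤ^2 ⊕ ℤ/2 ⊕ ℤ/4

Derivation:
rank_ℚ(R)=2; free=4−2=2
SNF(R) diag = [2, 4] → torsion [2, 4]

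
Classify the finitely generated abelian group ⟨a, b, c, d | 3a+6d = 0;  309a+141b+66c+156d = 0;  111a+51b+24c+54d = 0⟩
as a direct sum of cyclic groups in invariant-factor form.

rank_ℚ(R)=3; free=4−3=1
SNF(R) diag = [3, 3, 6] → torsion [3, 3, 6]

Answer: M ≅ ℤ^1 ⊕ ℤ/3 ⊕ ℤ/3 ⊕ ℤ/6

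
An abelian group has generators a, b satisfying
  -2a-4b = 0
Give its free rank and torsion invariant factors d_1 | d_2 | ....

Answer: M ≅ ℤ^1 ⊕ ℤ/2

Derivation:
rank_ℚ(R)=1; free=2−1=1
SNF(R) diag = [2] → torsion [2]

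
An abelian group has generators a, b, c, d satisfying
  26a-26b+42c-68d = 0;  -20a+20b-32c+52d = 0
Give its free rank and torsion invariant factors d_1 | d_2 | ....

rank_ℚ(R)=2; free=4−2=2
SNF(R) diag = [2, 4] → torsion [2, 4]

Answer: M ≅ ℤ^2 ⊕ ℤ/2 ⊕ ℤ/4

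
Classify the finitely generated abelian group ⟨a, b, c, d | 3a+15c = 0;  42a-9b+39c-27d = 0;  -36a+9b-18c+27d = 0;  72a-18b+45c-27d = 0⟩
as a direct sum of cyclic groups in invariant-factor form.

Answer: M ≅ ℤ/3 ⊕ ℤ/9 ⊕ ℤ/9 ⊕ ℤ/27

Derivation:
rank_ℚ(R)=4; free=4−4=0
SNF(R) diag = [3, 9, 9, 27] → torsion [3, 9, 9, 27]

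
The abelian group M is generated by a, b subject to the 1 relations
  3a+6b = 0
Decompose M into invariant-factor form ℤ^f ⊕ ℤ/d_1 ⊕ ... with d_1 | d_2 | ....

rank_ℚ(R)=1; free=2−1=1
SNF(R) diag = [3] → torsion [3]

Answer: M ≅ ℤ^1 ⊕ ℤ/3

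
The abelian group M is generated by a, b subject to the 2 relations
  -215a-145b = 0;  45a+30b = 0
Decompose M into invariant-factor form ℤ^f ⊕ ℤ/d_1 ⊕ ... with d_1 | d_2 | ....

Answer: M ≅ ℤ/5 ⊕ ℤ/15

Derivation:
rank_ℚ(R)=2; free=2−2=0
SNF(R) diag = [5, 15] → torsion [5, 15]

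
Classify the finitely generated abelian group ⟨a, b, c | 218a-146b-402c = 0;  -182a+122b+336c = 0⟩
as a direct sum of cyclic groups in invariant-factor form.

Answer: M ≅ ℤ^1 ⊕ ℤ/2 ⊕ ℤ/6

Derivation:
rank_ℚ(R)=2; free=3−2=1
SNF(R) diag = [2, 6] → torsion [2, 6]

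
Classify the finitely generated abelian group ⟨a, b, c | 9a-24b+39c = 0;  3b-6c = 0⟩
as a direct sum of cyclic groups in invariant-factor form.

Answer: M ≅ ℤ^1 ⊕ ℤ/3 ⊕ ℤ/9

Derivation:
rank_ℚ(R)=2; free=3−2=1
SNF(R) diag = [3, 9] → torsion [3, 9]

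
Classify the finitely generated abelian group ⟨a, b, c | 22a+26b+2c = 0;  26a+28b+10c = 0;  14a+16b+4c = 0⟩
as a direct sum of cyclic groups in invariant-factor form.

rank_ℚ(R)=3; free=3−3=0
SNF(R) diag = [2, 6, 6] → torsion [2, 6, 6]

Answer: M ≅ ℤ/2 ⊕ ℤ/6 ⊕ ℤ/6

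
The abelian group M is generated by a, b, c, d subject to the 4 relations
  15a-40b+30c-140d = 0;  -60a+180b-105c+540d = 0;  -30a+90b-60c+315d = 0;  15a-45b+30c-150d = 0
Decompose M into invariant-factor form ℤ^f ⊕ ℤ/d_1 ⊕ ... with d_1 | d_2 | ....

Answer: M ≅ ℤ/5 ⊕ ℤ/15 ⊕ ℤ/15 ⊕ ℤ/15

Derivation:
rank_ℚ(R)=4; free=4−4=0
SNF(R) diag = [5, 15, 15, 15] → torsion [5, 15, 15, 15]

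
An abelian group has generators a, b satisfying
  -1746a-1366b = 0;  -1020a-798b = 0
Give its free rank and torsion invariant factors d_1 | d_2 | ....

Answer: M ≅ ℤ/2 ⊕ ℤ/6

Derivation:
rank_ℚ(R)=2; free=2−2=0
SNF(R) diag = [2, 6] → torsion [2, 6]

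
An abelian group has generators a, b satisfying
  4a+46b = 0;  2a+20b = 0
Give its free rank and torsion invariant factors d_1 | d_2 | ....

rank_ℚ(R)=2; free=2−2=0
SNF(R) diag = [2, 6] → torsion [2, 6]

Answer: M ≅ ℤ/2 ⊕ ℤ/6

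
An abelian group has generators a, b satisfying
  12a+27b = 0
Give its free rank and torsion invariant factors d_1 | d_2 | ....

Answer: M ≅ ℤ^1 ⊕ ℤ/3

Derivation:
rank_ℚ(R)=1; free=2−1=1
SNF(R) diag = [3] → torsion [3]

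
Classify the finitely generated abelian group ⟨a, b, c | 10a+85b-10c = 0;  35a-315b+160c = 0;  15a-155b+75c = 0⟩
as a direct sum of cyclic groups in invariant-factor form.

Answer: M ≅ ℤ/5 ⊕ ℤ/5 ⊕ ℤ/15

Derivation:
rank_ℚ(R)=3; free=3−3=0
SNF(R) diag = [5, 5, 15] → torsion [5, 5, 15]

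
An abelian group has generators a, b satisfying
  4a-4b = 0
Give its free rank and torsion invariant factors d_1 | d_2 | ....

Answer: M ≅ ℤ^1 ⊕ ℤ/4

Derivation:
rank_ℚ(R)=1; free=2−1=1
SNF(R) diag = [4] → torsion [4]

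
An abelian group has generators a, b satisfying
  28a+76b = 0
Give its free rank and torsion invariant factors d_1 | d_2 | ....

Answer: M ≅ ℤ^1 ⊕ ℤ/4

Derivation:
rank_ℚ(R)=1; free=2−1=1
SNF(R) diag = [4] → torsion [4]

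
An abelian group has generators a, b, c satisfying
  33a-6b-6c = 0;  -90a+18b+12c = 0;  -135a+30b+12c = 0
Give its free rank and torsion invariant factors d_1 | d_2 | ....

rank_ℚ(R)=3; free=3−3=0
SNF(R) diag = [3, 6, 6] → torsion [3, 6, 6]

Answer: M ≅ ℤ/3 ⊕ ℤ/6 ⊕ ℤ/6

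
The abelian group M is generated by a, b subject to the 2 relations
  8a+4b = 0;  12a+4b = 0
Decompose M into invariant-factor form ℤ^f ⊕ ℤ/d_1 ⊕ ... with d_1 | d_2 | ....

rank_ℚ(R)=2; free=2−2=0
SNF(R) diag = [4, 4] → torsion [4, 4]

Answer: M ≅ ℤ/4 ⊕ ℤ/4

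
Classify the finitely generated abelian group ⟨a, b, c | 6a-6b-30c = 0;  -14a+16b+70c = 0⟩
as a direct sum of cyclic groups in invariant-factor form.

rank_ℚ(R)=2; free=3−2=1
SNF(R) diag = [2, 6] → torsion [2, 6]

Answer: M ≅ ℤ^1 ⊕ ℤ/2 ⊕ ℤ/6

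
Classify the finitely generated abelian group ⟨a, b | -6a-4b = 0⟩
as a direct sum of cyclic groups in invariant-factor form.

rank_ℚ(R)=1; free=2−1=1
SNF(R) diag = [2] → torsion [2]

Answer: M ≅ ℤ^1 ⊕ ℤ/2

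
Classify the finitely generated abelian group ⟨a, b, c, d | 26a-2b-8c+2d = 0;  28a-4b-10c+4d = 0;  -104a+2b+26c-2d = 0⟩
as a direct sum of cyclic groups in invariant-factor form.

Answer: M ≅ ℤ^1 ⊕ ℤ/2 ⊕ ℤ/6 ⊕ ℤ/6

Derivation:
rank_ℚ(R)=3; free=4−3=1
SNF(R) diag = [2, 6, 6] → torsion [2, 6, 6]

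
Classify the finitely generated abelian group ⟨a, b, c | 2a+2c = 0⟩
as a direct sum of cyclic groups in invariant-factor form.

Answer: M ≅ ℤ^2 ⊕ ℤ/2

Derivation:
rank_ℚ(R)=1; free=3−1=2
SNF(R) diag = [2] → torsion [2]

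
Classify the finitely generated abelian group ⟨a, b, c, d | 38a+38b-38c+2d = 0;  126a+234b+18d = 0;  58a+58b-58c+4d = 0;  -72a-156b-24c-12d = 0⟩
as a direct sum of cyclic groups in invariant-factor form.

Answer: M ≅ ℤ/2 ⊕ ℤ/6 ⊕ ℤ/18 ⊕ ℤ/36

Derivation:
rank_ℚ(R)=4; free=4−4=0
SNF(R) diag = [2, 6, 18, 36] → torsion [2, 6, 18, 36]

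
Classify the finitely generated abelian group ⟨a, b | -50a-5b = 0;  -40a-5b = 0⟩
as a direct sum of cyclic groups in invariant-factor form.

rank_ℚ(R)=2; free=2−2=0
SNF(R) diag = [5, 10] → torsion [5, 10]

Answer: M ≅ ℤ/5 ⊕ ℤ/10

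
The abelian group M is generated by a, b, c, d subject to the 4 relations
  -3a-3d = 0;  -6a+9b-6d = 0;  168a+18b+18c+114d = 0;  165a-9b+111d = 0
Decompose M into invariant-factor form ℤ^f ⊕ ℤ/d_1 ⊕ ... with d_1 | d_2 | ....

rank_ℚ(R)=4; free=4−4=0
SNF(R) diag = [3, 9, 18, 54] → torsion [3, 9, 18, 54]

Answer: M ≅ ℤ/3 ⊕ ℤ/9 ⊕ ℤ/18 ⊕ ℤ/54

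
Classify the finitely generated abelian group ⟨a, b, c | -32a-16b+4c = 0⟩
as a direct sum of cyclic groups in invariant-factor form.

Answer: M ≅ ℤ^2 ⊕ ℤ/4

Derivation:
rank_ℚ(R)=1; free=3−1=2
SNF(R) diag = [4] → torsion [4]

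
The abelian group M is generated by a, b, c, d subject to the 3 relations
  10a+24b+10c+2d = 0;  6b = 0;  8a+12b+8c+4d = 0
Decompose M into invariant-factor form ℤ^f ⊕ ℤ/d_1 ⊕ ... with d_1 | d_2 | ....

rank_ℚ(R)=3; free=4−3=1
SNF(R) diag = [2, 6, 12] → torsion [2, 6, 12]

Answer: M ≅ ℤ^1 ⊕ ℤ/2 ⊕ ℤ/6 ⊕ ℤ/12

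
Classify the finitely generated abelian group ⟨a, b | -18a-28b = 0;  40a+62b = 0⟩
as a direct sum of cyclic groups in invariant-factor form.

Answer: M ≅ ℤ/2 ⊕ ℤ/2

Derivation:
rank_ℚ(R)=2; free=2−2=0
SNF(R) diag = [2, 2] → torsion [2, 2]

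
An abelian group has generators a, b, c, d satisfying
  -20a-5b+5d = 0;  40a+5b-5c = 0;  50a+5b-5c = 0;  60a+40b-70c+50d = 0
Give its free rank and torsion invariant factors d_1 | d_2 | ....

rank_ℚ(R)=4; free=4−4=0
SNF(R) diag = [5, 5, 10, 20] → torsion [5, 5, 10, 20]

Answer: M ≅ ℤ/5 ⊕ ℤ/5 ⊕ ℤ/10 ⊕ ℤ/20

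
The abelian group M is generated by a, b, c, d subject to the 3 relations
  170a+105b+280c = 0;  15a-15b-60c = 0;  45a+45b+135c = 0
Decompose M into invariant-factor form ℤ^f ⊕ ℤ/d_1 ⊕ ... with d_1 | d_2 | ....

Answer: M ≅ ℤ^1 ⊕ ℤ/5 ⊕ ℤ/15 ⊕ ℤ/45

Derivation:
rank_ℚ(R)=3; free=4−3=1
SNF(R) diag = [5, 15, 45] → torsion [5, 15, 45]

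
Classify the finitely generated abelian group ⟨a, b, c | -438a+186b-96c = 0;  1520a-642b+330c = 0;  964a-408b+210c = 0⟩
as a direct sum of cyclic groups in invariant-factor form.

Answer: M ≅ ℤ/2 ⊕ ℤ/6 ⊕ ℤ/6

Derivation:
rank_ℚ(R)=3; free=3−3=0
SNF(R) diag = [2, 6, 6] → torsion [2, 6, 6]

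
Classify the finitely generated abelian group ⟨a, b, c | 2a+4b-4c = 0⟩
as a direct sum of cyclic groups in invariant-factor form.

Answer: M ≅ ℤ^2 ⊕ ℤ/2

Derivation:
rank_ℚ(R)=1; free=3−1=2
SNF(R) diag = [2] → torsion [2]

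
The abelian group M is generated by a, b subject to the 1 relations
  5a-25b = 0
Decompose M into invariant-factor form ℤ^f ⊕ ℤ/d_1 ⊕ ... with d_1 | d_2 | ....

rank_ℚ(R)=1; free=2−1=1
SNF(R) diag = [5] → torsion [5]

Answer: M ≅ ℤ^1 ⊕ ℤ/5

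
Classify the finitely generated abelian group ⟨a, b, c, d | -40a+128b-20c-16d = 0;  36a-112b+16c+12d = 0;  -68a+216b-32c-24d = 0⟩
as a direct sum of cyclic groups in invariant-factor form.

Answer: M ≅ ℤ^1 ⊕ ℤ/4 ⊕ ℤ/4 ⊕ ℤ/4

Derivation:
rank_ℚ(R)=3; free=4−3=1
SNF(R) diag = [4, 4, 4] → torsion [4, 4, 4]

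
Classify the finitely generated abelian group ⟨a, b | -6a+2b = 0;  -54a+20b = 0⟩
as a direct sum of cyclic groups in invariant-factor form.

rank_ℚ(R)=2; free=2−2=0
SNF(R) diag = [2, 6] → torsion [2, 6]

Answer: M ≅ ℤ/2 ⊕ ℤ/6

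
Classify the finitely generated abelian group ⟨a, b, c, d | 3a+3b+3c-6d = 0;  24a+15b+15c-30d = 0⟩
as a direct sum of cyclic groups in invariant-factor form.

rank_ℚ(R)=2; free=4−2=2
SNF(R) diag = [3, 9] → torsion [3, 9]

Answer: M ≅ ℤ^2 ⊕ ℤ/3 ⊕ ℤ/9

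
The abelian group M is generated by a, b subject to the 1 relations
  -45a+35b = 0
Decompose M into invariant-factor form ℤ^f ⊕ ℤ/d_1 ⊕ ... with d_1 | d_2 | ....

Answer: M ≅ ℤ^1 ⊕ ℤ/5

Derivation:
rank_ℚ(R)=1; free=2−1=1
SNF(R) diag = [5] → torsion [5]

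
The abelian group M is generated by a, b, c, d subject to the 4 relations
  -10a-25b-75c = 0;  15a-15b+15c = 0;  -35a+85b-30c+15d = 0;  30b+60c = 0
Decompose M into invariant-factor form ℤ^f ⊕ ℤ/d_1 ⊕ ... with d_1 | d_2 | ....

Answer: M ≅ ℤ/5 ⊕ ℤ/15 ⊕ ℤ/15 ⊕ ℤ/30

Derivation:
rank_ℚ(R)=4; free=4−4=0
SNF(R) diag = [5, 15, 15, 30] → torsion [5, 15, 15, 30]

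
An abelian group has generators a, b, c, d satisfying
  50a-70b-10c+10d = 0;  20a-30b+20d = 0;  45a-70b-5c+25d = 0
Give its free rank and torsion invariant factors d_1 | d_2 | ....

Answer: M ≅ ℤ^1 ⊕ ℤ/5 ⊕ ℤ/10 ⊕ ℤ/20

Derivation:
rank_ℚ(R)=3; free=4−3=1
SNF(R) diag = [5, 10, 20] → torsion [5, 10, 20]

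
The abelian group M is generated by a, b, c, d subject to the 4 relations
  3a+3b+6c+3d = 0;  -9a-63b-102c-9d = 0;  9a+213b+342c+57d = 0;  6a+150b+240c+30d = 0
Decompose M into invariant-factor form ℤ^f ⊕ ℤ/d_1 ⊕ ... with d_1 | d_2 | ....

rank_ℚ(R)=4; free=4−4=0
SNF(R) diag = [3, 6, 12, 24] → torsion [3, 6, 12, 24]

Answer: M ≅ ℤ/3 ⊕ ℤ/6 ⊕ ℤ/12 ⊕ ℤ/24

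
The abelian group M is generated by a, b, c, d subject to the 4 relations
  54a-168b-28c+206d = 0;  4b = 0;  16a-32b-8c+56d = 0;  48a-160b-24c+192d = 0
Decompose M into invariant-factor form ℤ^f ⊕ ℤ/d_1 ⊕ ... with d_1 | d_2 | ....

rank_ℚ(R)=4; free=4−4=0
SNF(R) diag = [2, 4, 8, 24] → torsion [2, 4, 8, 24]

Answer: M ≅ ℤ/2 ⊕ ℤ/4 ⊕ ℤ/8 ⊕ ℤ/24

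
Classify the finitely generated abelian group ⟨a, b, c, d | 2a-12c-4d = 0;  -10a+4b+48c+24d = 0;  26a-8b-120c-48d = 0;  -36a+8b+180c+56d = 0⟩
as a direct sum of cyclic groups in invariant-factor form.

rank_ℚ(R)=4; free=4−4=0
SNF(R) diag = [2, 4, 12, 12] → torsion [2, 4, 12, 12]

Answer: M ≅ ℤ/2 ⊕ ℤ/4 ⊕ ℤ/12 ⊕ ℤ/12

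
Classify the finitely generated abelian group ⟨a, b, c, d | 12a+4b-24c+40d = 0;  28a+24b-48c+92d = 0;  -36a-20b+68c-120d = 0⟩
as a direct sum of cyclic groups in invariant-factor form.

Answer: M ≅ ℤ^1 ⊕ ℤ/4 ⊕ ℤ/4 ⊕ ℤ/4

Derivation:
rank_ℚ(R)=3; free=4−3=1
SNF(R) diag = [4, 4, 4] → torsion [4, 4, 4]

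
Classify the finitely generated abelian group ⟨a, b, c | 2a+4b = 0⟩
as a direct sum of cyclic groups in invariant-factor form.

Answer: M ≅ ℤ^2 ⊕ ℤ/2

Derivation:
rank_ℚ(R)=1; free=3−1=2
SNF(R) diag = [2] → torsion [2]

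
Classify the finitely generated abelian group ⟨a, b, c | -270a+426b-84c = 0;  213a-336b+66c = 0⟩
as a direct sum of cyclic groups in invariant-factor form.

rank_ℚ(R)=2; free=3−2=1
SNF(R) diag = [3, 6] → torsion [3, 6]

Answer: M ≅ ℤ^1 ⊕ ℤ/3 ⊕ ℤ/6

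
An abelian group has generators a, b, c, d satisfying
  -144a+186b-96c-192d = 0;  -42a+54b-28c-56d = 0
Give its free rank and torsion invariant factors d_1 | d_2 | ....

Answer: M ≅ ℤ^2 ⊕ ℤ/2 ⊕ ℤ/6

Derivation:
rank_ℚ(R)=2; free=4−2=2
SNF(R) diag = [2, 6] → torsion [2, 6]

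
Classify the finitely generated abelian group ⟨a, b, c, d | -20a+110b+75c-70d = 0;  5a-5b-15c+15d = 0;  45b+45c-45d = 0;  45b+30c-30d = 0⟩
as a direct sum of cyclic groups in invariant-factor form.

Answer: M ≅ ℤ/5 ⊕ ℤ/5 ⊕ ℤ/15 ⊕ ℤ/45

Derivation:
rank_ℚ(R)=4; free=4−4=0
SNF(R) diag = [5, 5, 15, 45] → torsion [5, 5, 15, 45]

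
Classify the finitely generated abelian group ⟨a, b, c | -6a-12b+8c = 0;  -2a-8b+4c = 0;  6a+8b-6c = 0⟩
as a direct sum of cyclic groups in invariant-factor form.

Answer: M ≅ ℤ/2 ⊕ ℤ/2 ⊕ ℤ/4

Derivation:
rank_ℚ(R)=3; free=3−3=0
SNF(R) diag = [2, 2, 4] → torsion [2, 2, 4]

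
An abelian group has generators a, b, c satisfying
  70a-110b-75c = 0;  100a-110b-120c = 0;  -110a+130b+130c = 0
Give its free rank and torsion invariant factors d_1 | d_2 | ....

Answer: M ≅ ℤ/5 ⊕ ℤ/10 ⊕ ℤ/30

Derivation:
rank_ℚ(R)=3; free=3−3=0
SNF(R) diag = [5, 10, 30] → torsion [5, 10, 30]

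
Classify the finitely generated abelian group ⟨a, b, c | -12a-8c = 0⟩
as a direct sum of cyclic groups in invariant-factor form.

Answer: M ≅ ℤ^2 ⊕ ℤ/4

Derivation:
rank_ℚ(R)=1; free=3−1=2
SNF(R) diag = [4] → torsion [4]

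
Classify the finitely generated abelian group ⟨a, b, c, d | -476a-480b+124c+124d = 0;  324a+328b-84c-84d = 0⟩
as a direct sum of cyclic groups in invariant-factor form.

rank_ℚ(R)=2; free=4−2=2
SNF(R) diag = [4, 8] → torsion [4, 8]

Answer: M ≅ ℤ^2 ⊕ ℤ/4 ⊕ ℤ/8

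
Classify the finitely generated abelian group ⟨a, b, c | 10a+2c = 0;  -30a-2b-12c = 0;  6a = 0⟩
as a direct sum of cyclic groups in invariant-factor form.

rank_ℚ(R)=3; free=3−3=0
SNF(R) diag = [2, 2, 6] → torsion [2, 2, 6]

Answer: M ≅ ℤ/2 ⊕ ℤ/2 ⊕ ℤ/6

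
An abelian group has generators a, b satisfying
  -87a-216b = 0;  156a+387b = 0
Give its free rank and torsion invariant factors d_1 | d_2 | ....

rank_ℚ(R)=2; free=2−2=0
SNF(R) diag = [3, 9] → torsion [3, 9]

Answer: M ≅ ℤ/3 ⊕ ℤ/9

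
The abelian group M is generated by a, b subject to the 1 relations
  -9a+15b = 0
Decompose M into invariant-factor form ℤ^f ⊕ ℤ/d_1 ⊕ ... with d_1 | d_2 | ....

Answer: M ≅ ℤ^1 ⊕ ℤ/3

Derivation:
rank_ℚ(R)=1; free=2−1=1
SNF(R) diag = [3] → torsion [3]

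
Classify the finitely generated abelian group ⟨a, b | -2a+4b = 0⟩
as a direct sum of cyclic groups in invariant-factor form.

rank_ℚ(R)=1; free=2−1=1
SNF(R) diag = [2] → torsion [2]

Answer: M ≅ ℤ^1 ⊕ ℤ/2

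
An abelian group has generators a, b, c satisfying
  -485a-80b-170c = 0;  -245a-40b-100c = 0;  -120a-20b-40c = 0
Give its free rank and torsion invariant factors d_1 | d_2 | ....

rank_ℚ(R)=3; free=3−3=0
SNF(R) diag = [5, 10, 20] → torsion [5, 10, 20]

Answer: M ≅ ℤ/5 ⊕ ℤ/10 ⊕ ℤ/20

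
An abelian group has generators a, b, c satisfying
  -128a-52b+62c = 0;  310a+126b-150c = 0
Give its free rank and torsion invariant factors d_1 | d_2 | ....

Answer: M ≅ ℤ^1 ⊕ ℤ/2 ⊕ ℤ/2

Derivation:
rank_ℚ(R)=2; free=3−2=1
SNF(R) diag = [2, 2] → torsion [2, 2]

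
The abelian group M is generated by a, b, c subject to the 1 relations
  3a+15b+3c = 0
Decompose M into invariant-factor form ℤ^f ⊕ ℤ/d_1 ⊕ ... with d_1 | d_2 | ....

Answer: M ≅ ℤ^2 ⊕ ℤ/3

Derivation:
rank_ℚ(R)=1; free=3−1=2
SNF(R) diag = [3] → torsion [3]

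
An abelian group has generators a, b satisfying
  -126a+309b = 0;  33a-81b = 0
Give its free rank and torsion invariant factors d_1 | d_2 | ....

Answer: M ≅ ℤ/3 ⊕ ℤ/3

Derivation:
rank_ℚ(R)=2; free=2−2=0
SNF(R) diag = [3, 3] → torsion [3, 3]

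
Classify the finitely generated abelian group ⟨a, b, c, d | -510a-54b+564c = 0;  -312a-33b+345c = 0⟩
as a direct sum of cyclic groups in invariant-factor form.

Answer: M ≅ ℤ^2 ⊕ ℤ/3 ⊕ ℤ/6

Derivation:
rank_ℚ(R)=2; free=4−2=2
SNF(R) diag = [3, 6] → torsion [3, 6]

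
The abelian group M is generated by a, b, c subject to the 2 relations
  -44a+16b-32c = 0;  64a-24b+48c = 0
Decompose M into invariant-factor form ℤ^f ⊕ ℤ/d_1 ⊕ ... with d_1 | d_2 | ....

rank_ℚ(R)=2; free=3−2=1
SNF(R) diag = [4, 8] → torsion [4, 8]

Answer: M ≅ ℤ^1 ⊕ ℤ/4 ⊕ ℤ/8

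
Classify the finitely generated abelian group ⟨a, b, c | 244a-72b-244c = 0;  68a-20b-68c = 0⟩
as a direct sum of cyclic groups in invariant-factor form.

Answer: M ≅ ℤ^1 ⊕ ℤ/4 ⊕ ℤ/4

Derivation:
rank_ℚ(R)=2; free=3−2=1
SNF(R) diag = [4, 4] → torsion [4, 4]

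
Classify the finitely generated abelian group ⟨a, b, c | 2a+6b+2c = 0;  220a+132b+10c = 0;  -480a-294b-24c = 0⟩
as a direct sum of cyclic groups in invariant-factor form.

Answer: M ≅ ℤ/2 ⊕ ℤ/6 ⊕ ℤ/18

Derivation:
rank_ℚ(R)=3; free=3−3=0
SNF(R) diag = [2, 6, 18] → torsion [2, 6, 18]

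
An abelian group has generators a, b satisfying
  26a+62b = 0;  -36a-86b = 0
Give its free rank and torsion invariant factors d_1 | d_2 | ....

rank_ℚ(R)=2; free=2−2=0
SNF(R) diag = [2, 2] → torsion [2, 2]

Answer: M ≅ ℤ/2 ⊕ ℤ/2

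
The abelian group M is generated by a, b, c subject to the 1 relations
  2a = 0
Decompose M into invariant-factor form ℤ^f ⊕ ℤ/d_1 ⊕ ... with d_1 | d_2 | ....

rank_ℚ(R)=1; free=3−1=2
SNF(R) diag = [2] → torsion [2]

Answer: M ≅ ℤ^2 ⊕ ℤ/2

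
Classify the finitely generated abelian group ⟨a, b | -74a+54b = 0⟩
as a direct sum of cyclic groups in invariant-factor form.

rank_ℚ(R)=1; free=2−1=1
SNF(R) diag = [2] → torsion [2]

Answer: M ≅ ℤ^1 ⊕ ℤ/2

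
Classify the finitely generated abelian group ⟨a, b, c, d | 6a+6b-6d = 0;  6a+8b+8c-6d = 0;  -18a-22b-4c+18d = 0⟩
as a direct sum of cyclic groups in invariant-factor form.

rank_ℚ(R)=3; free=4−3=1
SNF(R) diag = [2, 6, 12] → torsion [2, 6, 12]

Answer: M ≅ ℤ^1 ⊕ ℤ/2 ⊕ ℤ/6 ⊕ ℤ/12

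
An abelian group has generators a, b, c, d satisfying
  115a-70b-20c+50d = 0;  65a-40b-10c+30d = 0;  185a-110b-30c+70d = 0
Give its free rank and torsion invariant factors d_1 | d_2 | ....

rank_ℚ(R)=3; free=4−3=1
SNF(R) diag = [5, 10, 10] → torsion [5, 10, 10]

Answer: M ≅ ℤ^1 ⊕ ℤ/5 ⊕ ℤ/10 ⊕ ℤ/10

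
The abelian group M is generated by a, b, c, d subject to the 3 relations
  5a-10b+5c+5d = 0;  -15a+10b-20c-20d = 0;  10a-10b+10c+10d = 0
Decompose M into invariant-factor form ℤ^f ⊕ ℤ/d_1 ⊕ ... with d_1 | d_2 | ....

rank_ℚ(R)=3; free=4−3=1
SNF(R) diag = [5, 5, 10] → torsion [5, 5, 10]

Answer: M ≅ ℤ^1 ⊕ ℤ/5 ⊕ ℤ/5 ⊕ ℤ/10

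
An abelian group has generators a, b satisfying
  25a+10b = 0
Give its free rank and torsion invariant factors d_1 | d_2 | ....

rank_ℚ(R)=1; free=2−1=1
SNF(R) diag = [5] → torsion [5]

Answer: M ≅ ℤ^1 ⊕ ℤ/5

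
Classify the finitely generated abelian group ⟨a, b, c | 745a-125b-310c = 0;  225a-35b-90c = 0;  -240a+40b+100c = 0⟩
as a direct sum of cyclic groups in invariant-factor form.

Answer: M ≅ ℤ/5 ⊕ ℤ/10 ⊕ ℤ/20

Derivation:
rank_ℚ(R)=3; free=3−3=0
SNF(R) diag = [5, 10, 20] → torsion [5, 10, 20]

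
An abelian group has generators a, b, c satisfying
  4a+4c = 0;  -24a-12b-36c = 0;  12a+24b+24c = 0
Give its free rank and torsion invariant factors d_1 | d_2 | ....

Answer: M ≅ ℤ/4 ⊕ ℤ/12 ⊕ ℤ/12

Derivation:
rank_ℚ(R)=3; free=3−3=0
SNF(R) diag = [4, 12, 12] → torsion [4, 12, 12]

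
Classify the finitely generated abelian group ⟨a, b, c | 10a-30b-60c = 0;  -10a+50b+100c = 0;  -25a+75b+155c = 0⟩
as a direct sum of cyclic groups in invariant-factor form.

rank_ℚ(R)=3; free=3−3=0
SNF(R) diag = [5, 10, 20] → torsion [5, 10, 20]

Answer: M ≅ ℤ/5 ⊕ ℤ/10 ⊕ ℤ/20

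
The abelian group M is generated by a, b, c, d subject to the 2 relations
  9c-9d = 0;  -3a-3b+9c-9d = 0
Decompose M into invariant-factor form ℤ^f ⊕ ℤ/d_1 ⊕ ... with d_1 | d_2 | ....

rank_ℚ(R)=2; free=4−2=2
SNF(R) diag = [3, 9] → torsion [3, 9]

Answer: M ≅ ℤ^2 ⊕ ℤ/3 ⊕ ℤ/9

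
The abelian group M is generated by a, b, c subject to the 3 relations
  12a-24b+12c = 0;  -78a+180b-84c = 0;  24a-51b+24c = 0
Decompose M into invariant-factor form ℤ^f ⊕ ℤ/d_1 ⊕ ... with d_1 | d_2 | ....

rank_ℚ(R)=3; free=3−3=0
SNF(R) diag = [3, 6, 12] → torsion [3, 6, 12]

Answer: M ≅ ℤ/3 ⊕ ℤ/6 ⊕ ℤ/12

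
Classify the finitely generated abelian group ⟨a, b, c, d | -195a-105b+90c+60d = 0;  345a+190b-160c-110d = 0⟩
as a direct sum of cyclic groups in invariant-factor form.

rank_ℚ(R)=2; free=4−2=2
SNF(R) diag = [5, 15] → torsion [5, 15]

Answer: M ≅ ℤ^2 ⊕ ℤ/5 ⊕ ℤ/15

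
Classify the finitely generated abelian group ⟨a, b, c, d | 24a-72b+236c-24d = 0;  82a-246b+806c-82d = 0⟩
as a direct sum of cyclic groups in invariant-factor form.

rank_ℚ(R)=2; free=4−2=2
SNF(R) diag = [2, 4] → torsion [2, 4]

Answer: M ≅ ℤ^2 ⊕ ℤ/2 ⊕ ℤ/4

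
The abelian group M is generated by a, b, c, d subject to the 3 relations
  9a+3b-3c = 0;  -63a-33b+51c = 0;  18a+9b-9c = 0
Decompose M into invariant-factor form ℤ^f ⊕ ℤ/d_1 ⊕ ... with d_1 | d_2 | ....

rank_ℚ(R)=3; free=4−3=1
SNF(R) diag = [3, 9, 18] → torsion [3, 9, 18]

Answer: M ≅ ℤ^1 ⊕ ℤ/3 ⊕ ℤ/9 ⊕ ℤ/18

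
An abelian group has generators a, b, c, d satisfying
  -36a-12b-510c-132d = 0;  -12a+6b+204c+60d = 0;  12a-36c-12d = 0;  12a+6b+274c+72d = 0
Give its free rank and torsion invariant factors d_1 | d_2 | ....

Answer: M ≅ ℤ/2 ⊕ ℤ/6 ⊕ ℤ/12 ⊕ ℤ/36

Derivation:
rank_ℚ(R)=4; free=4−4=0
SNF(R) diag = [2, 6, 12, 36] → torsion [2, 6, 12, 36]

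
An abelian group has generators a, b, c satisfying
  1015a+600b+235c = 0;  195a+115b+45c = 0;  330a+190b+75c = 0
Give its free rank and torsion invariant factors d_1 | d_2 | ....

rank_ℚ(R)=3; free=3−3=0
SNF(R) diag = [5, 5, 15] → torsion [5, 5, 15]

Answer: M ≅ ℤ/5 ⊕ ℤ/5 ⊕ ℤ/15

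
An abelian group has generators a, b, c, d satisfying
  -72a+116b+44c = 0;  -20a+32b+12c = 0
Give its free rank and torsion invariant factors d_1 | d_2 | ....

rank_ℚ(R)=2; free=4−2=2
SNF(R) diag = [4, 4] → torsion [4, 4]

Answer: M ≅ ℤ^2 ⊕ ℤ/4 ⊕ ℤ/4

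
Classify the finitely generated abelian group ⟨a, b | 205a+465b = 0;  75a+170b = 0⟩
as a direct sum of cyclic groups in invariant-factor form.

Answer: M ≅ ℤ/5 ⊕ ℤ/5

Derivation:
rank_ℚ(R)=2; free=2−2=0
SNF(R) diag = [5, 5] → torsion [5, 5]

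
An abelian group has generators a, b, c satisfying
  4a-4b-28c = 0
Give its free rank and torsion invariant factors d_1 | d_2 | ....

rank_ℚ(R)=1; free=3−1=2
SNF(R) diag = [4] → torsion [4]

Answer: M ≅ ℤ^2 ⊕ ℤ/4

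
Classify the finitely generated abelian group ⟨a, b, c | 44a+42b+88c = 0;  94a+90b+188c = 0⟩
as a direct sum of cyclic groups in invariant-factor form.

Answer: M ≅ ℤ^1 ⊕ ℤ/2 ⊕ ℤ/6

Derivation:
rank_ℚ(R)=2; free=3−2=1
SNF(R) diag = [2, 6] → torsion [2, 6]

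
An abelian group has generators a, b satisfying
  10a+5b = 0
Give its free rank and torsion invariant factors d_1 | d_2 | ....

Answer: M ≅ ℤ^1 ⊕ ℤ/5

Derivation:
rank_ℚ(R)=1; free=2−1=1
SNF(R) diag = [5] → torsion [5]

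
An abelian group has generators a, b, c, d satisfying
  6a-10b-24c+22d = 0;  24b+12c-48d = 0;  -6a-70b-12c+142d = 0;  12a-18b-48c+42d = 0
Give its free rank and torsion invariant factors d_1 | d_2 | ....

rank_ℚ(R)=4; free=4−4=0
SNF(R) diag = [2, 6, 12, 12] → torsion [2, 6, 12, 12]

Answer: M ≅ ℤ/2 ⊕ ℤ/6 ⊕ ℤ/12 ⊕ ℤ/12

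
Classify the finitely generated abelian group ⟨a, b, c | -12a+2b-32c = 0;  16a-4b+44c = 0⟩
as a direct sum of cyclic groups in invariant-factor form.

rank_ℚ(R)=2; free=3−2=1
SNF(R) diag = [2, 4] → torsion [2, 4]

Answer: M ≅ ℤ^1 ⊕ ℤ/2 ⊕ ℤ/4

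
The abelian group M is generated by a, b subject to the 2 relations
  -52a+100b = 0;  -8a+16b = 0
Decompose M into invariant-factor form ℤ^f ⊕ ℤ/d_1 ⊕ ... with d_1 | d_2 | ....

rank_ℚ(R)=2; free=2−2=0
SNF(R) diag = [4, 8] → torsion [4, 8]

Answer: M ≅ ℤ/4 ⊕ ℤ/8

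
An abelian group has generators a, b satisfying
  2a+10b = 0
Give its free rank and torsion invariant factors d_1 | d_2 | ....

Answer: M ≅ ℤ^1 ⊕ ℤ/2

Derivation:
rank_ℚ(R)=1; free=2−1=1
SNF(R) diag = [2] → torsion [2]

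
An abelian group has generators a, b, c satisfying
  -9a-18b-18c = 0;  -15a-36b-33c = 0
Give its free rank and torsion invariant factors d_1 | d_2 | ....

Answer: M ≅ ℤ^1 ⊕ ℤ/3 ⊕ ℤ/9

Derivation:
rank_ℚ(R)=2; free=3−2=1
SNF(R) diag = [3, 9] → torsion [3, 9]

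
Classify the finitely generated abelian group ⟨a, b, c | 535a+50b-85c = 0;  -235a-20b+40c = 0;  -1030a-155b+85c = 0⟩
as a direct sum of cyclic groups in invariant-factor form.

rank_ℚ(R)=3; free=3−3=0
SNF(R) diag = [5, 15, 15] → torsion [5, 15, 15]

Answer: M ≅ ℤ/5 ⊕ ℤ/15 ⊕ ℤ/15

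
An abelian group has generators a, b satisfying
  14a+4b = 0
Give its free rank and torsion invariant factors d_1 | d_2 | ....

Answer: M ≅ ℤ^1 ⊕ ℤ/2

Derivation:
rank_ℚ(R)=1; free=2−1=1
SNF(R) diag = [2] → torsion [2]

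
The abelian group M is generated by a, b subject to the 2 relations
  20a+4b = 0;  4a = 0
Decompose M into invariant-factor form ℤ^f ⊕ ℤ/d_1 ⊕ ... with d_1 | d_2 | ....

rank_ℚ(R)=2; free=2−2=0
SNF(R) diag = [4, 4] → torsion [4, 4]

Answer: M ≅ ℤ/4 ⊕ ℤ/4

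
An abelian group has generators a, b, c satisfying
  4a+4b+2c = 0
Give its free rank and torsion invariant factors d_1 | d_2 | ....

Answer: M ≅ ℤ^2 ⊕ ℤ/2

Derivation:
rank_ℚ(R)=1; free=3−1=2
SNF(R) diag = [2] → torsion [2]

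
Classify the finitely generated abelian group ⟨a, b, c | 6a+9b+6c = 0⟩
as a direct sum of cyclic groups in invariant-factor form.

rank_ℚ(R)=1; free=3−1=2
SNF(R) diag = [3] → torsion [3]

Answer: M ≅ ℤ^2 ⊕ ℤ/3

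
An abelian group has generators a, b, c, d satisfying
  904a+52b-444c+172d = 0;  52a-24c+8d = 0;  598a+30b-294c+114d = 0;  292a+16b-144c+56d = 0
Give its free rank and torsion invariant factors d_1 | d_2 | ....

Answer: M ≅ ℤ/2 ⊕ ℤ/4 ⊕ ℤ/8 ⊕ ℤ/24

Derivation:
rank_ℚ(R)=4; free=4−4=0
SNF(R) diag = [2, 4, 8, 24] → torsion [2, 4, 8, 24]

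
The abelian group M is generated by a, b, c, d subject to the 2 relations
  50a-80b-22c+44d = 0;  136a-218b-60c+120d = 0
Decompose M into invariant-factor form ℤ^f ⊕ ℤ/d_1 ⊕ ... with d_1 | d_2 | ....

Answer: M ≅ ℤ^2 ⊕ ℤ/2 ⊕ ℤ/2

Derivation:
rank_ℚ(R)=2; free=4−2=2
SNF(R) diag = [2, 2] → torsion [2, 2]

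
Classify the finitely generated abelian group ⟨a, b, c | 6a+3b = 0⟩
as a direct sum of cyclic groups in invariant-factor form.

rank_ℚ(R)=1; free=3−1=2
SNF(R) diag = [3] → torsion [3]

Answer: M ≅ ℤ^2 ⊕ ℤ/3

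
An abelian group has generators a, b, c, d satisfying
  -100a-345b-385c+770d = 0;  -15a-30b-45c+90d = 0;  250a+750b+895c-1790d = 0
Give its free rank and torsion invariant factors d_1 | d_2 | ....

rank_ℚ(R)=3; free=4−3=1
SNF(R) diag = [5, 15, 45] → torsion [5, 15, 45]

Answer: M ≅ ℤ^1 ⊕ ℤ/5 ⊕ ℤ/15 ⊕ ℤ/45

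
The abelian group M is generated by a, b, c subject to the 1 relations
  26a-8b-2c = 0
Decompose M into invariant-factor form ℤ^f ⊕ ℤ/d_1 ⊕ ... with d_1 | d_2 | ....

Answer: M ≅ ℤ^2 ⊕ ℤ/2

Derivation:
rank_ℚ(R)=1; free=3−1=2
SNF(R) diag = [2] → torsion [2]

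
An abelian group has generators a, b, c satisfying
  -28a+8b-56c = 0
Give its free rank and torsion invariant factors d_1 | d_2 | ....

Answer: M ≅ ℤ^2 ⊕ ℤ/4

Derivation:
rank_ℚ(R)=1; free=3−1=2
SNF(R) diag = [4] → torsion [4]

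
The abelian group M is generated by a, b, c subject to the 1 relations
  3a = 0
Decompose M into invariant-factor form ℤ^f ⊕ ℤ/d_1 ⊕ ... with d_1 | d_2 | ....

Answer: M ≅ ℤ^2 ⊕ ℤ/3

Derivation:
rank_ℚ(R)=1; free=3−1=2
SNF(R) diag = [3] → torsion [3]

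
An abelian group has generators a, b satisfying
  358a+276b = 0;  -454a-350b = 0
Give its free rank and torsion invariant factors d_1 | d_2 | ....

Answer: M ≅ ℤ/2 ⊕ ℤ/2

Derivation:
rank_ℚ(R)=2; free=2−2=0
SNF(R) diag = [2, 2] → torsion [2, 2]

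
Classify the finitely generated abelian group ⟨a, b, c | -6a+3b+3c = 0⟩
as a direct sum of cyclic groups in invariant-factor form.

Answer: M ≅ ℤ^2 ⊕ ℤ/3

Derivation:
rank_ℚ(R)=1; free=3−1=2
SNF(R) diag = [3] → torsion [3]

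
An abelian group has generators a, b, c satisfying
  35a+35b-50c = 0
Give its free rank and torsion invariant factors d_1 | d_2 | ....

rank_ℚ(R)=1; free=3−1=2
SNF(R) diag = [5] → torsion [5]

Answer: M ≅ ℤ^2 ⊕ ℤ/5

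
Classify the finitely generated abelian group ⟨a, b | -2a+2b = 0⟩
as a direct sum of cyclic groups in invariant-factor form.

rank_ℚ(R)=1; free=2−1=1
SNF(R) diag = [2] → torsion [2]

Answer: M ≅ ℤ^1 ⊕ ℤ/2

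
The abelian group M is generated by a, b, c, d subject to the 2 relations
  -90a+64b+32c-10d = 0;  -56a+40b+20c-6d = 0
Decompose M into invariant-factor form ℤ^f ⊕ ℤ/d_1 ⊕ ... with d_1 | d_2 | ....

Answer: M ≅ ℤ^2 ⊕ ℤ/2 ⊕ ℤ/2

Derivation:
rank_ℚ(R)=2; free=4−2=2
SNF(R) diag = [2, 2] → torsion [2, 2]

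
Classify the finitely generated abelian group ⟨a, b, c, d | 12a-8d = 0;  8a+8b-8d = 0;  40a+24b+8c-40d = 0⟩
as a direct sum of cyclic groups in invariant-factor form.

rank_ℚ(R)=3; free=4−3=1
SNF(R) diag = [4, 8, 8] → torsion [4, 8, 8]

Answer: M ≅ ℤ^1 ⊕ ℤ/4 ⊕ ℤ/8 ⊕ ℤ/8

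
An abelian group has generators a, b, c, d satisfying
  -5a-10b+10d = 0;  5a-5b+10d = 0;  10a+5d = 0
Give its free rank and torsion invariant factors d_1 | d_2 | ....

Answer: M ≅ ℤ^1 ⊕ ℤ/5 ⊕ ℤ/5 ⊕ ℤ/5

Derivation:
rank_ℚ(R)=3; free=4−3=1
SNF(R) diag = [5, 5, 5] → torsion [5, 5, 5]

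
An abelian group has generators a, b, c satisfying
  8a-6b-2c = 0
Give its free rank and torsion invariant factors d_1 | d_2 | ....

Answer: M ≅ ℤ^2 ⊕ ℤ/2

Derivation:
rank_ℚ(R)=1; free=3−1=2
SNF(R) diag = [2] → torsion [2]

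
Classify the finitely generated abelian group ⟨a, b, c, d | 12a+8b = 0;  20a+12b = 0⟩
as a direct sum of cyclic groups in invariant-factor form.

rank_ℚ(R)=2; free=4−2=2
SNF(R) diag = [4, 4] → torsion [4, 4]

Answer: M ≅ ℤ^2 ⊕ ℤ/4 ⊕ ℤ/4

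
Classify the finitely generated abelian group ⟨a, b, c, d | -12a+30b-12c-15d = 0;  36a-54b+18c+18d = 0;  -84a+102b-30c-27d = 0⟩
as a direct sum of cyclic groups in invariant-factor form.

Answer: M ≅ ℤ^1 ⊕ ℤ/3 ⊕ ℤ/6 ⊕ ℤ/18

Derivation:
rank_ℚ(R)=3; free=4−3=1
SNF(R) diag = [3, 6, 18] → torsion [3, 6, 18]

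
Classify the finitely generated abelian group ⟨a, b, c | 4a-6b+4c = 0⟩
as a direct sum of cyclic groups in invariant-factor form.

Answer: M ≅ ℤ^2 ⊕ ℤ/2

Derivation:
rank_ℚ(R)=1; free=3−1=2
SNF(R) diag = [2] → torsion [2]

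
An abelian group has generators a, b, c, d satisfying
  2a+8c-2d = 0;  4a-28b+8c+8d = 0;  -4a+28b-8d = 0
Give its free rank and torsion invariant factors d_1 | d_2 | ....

rank_ℚ(R)=3; free=4−3=1
SNF(R) diag = [2, 4, 8] → torsion [2, 4, 8]

Answer: M ≅ ℤ^1 ⊕ ℤ/2 ⊕ ℤ/4 ⊕ ℤ/8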